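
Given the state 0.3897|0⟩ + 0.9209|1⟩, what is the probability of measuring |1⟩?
0.8481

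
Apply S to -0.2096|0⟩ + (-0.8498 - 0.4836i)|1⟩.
-0.2096|0⟩ + (0.4836 - 0.8498i)|1⟩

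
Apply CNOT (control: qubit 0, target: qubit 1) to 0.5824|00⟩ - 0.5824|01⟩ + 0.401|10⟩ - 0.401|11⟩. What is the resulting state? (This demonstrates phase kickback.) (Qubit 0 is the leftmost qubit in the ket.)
0.5824|00⟩ - 0.5824|01⟩ - 0.401|10⟩ + 0.401|11⟩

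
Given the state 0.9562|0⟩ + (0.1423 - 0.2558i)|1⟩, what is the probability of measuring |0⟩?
0.9143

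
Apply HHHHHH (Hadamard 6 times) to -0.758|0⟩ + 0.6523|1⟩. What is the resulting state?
-0.758|0⟩ + 0.6523|1⟩

H² = I, so an even number of Hadamards cancels: H^6 = I and the state is unchanged.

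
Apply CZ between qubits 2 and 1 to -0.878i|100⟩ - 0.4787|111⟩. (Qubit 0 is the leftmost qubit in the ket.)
-0.878i|100⟩ + 0.4787|111⟩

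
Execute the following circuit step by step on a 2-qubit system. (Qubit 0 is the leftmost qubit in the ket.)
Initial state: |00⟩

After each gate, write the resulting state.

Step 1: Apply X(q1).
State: |01⟩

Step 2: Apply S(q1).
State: i|01⟩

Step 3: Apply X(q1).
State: i|00⟩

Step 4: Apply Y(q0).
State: -|10⟩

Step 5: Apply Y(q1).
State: -i|11⟩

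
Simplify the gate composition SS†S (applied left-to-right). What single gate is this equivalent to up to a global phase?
S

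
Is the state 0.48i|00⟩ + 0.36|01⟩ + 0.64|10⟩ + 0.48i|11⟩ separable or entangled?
Entangled

Writing the state as a|00⟩ + b|01⟩ + c|10⟩ + d|11⟩, it is a product state iff ad − bc = 0.
Here (a, b, c, d) = (0.48i, 0.36, 0.64, 0.48i): ad − bc = (0.48i)(0.48i) − (0.36)(0.64) = -0.4608 ≠ 0, so the state is entangled.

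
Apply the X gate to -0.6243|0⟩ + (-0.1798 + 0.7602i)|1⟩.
(-0.1798 + 0.7602i)|0⟩ - 0.6243|1⟩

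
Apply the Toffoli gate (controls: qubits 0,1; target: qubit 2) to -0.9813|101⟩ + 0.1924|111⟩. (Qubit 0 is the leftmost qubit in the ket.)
-0.9813|101⟩ + 0.1924|110⟩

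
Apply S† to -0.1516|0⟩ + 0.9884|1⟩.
-0.1516|0⟩ - 0.9884i|1⟩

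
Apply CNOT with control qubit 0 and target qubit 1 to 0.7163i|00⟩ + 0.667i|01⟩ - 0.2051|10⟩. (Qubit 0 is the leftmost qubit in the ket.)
0.7163i|00⟩ + 0.667i|01⟩ - 0.2051|11⟩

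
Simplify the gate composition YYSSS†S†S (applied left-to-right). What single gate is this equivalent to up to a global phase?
S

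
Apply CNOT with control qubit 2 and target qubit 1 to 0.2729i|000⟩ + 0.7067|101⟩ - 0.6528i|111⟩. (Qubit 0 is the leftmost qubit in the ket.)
0.2729i|000⟩ - 0.6528i|101⟩ + 0.7067|111⟩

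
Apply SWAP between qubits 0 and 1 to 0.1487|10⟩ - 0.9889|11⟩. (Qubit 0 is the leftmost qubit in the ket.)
0.1487|01⟩ - 0.9889|11⟩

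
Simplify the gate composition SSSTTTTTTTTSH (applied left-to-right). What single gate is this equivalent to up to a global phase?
H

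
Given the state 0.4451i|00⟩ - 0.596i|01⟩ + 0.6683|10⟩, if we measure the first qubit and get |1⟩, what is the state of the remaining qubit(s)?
|0⟩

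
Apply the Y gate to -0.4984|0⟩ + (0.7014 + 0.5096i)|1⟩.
(0.5096 - 0.7014i)|0⟩ - 0.4984i|1⟩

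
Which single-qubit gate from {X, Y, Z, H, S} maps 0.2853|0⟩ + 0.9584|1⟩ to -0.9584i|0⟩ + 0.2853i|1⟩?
Y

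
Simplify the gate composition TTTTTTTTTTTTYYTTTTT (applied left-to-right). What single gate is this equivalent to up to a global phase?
T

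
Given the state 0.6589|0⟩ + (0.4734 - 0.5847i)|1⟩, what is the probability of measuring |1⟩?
0.566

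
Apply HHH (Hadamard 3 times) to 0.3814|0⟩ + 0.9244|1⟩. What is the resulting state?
0.9233|0⟩ - 0.384|1⟩

H² = I, so H^3 = H: a single Hadamard. With (a, b) = (0.3814, 0.9244), H gives ((a + b)/√2, (a − b)/√2) = (0.9233, -0.384).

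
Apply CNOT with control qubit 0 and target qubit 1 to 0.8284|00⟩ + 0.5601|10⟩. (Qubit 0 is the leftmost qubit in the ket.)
0.8284|00⟩ + 0.5601|11⟩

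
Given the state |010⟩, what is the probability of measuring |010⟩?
1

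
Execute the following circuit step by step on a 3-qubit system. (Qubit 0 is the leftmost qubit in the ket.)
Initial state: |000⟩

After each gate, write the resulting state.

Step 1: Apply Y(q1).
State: i|010⟩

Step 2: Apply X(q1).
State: i|000⟩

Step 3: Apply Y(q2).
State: -|001⟩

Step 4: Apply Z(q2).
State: |001⟩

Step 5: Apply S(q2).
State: i|001⟩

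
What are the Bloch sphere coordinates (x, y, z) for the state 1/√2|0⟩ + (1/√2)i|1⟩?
(0, 1, 0)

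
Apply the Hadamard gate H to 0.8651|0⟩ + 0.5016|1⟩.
0.9664|0⟩ + 0.257|1⟩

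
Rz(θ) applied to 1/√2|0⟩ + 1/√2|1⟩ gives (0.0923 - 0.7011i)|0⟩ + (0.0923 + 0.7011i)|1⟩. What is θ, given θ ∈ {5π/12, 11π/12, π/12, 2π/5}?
11π/12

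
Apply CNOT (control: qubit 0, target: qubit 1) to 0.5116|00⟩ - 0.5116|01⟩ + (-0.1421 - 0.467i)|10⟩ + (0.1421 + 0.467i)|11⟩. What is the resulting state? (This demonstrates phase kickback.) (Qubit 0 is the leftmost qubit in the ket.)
0.5116|00⟩ - 0.5116|01⟩ + (0.1421 + 0.467i)|10⟩ + (-0.1421 - 0.467i)|11⟩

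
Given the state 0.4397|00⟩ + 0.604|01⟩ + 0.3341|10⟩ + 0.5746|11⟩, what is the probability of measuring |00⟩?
0.1933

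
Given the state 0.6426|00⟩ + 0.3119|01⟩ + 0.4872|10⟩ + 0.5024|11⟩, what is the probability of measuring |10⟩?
0.2374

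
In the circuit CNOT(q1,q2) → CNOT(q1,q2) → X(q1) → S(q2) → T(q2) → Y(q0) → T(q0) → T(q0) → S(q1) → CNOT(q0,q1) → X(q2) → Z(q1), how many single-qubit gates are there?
9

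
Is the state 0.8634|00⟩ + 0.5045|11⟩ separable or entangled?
Entangled

Writing the state as a|00⟩ + b|01⟩ + c|10⟩ + d|11⟩, it is a product state iff ad − bc = 0.
Here (a, b, c, d) = (0.8634, 0, 0, 0.5045): ad − bc = (0.8634)(0.5045) − (0)(0) = 0.4356 ≠ 0, so the state is entangled.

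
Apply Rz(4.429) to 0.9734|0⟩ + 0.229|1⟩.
(-0.5842 - 0.7786i)|0⟩ + (-0.1374 + 0.1832i)|1⟩

Rz(4.429) = [[e^(−iθ/2), 0], [0, e^(iθ/2)]] with e^(±iθ/2) = cos(θ/2) ± i·sin(θ/2); θ = 4.429, cos(θ/2) ≈ -0.600162, sin(θ/2) ≈ 0.799878.
With a = amp(|0⟩) = 0.9734 and b = amp(|1⟩) = 0.229:
new amp(|0⟩) = (-0.600162 - 0.799878i)·a = (-0.5842 - 0.7786i)
new amp(|1⟩) = (-0.600162 + 0.799878i)·b = (-0.1374 + 0.1832i)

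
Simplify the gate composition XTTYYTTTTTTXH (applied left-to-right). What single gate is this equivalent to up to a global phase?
H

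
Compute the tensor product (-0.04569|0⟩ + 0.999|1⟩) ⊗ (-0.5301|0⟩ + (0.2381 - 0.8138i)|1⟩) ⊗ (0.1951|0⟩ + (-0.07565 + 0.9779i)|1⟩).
0.004725|000⟩ + (-0.001832 + 0.02369i)|001⟩ + (-0.002122 + 0.007254i)|010⟩ + (-0.03554 - 0.01345i)|011⟩ - 0.1033|100⟩ + (0.04006 - 0.5179i)|101⟩ + (0.04641 - 0.1586i)|110⟩ + (0.777 + 0.2941i)|111⟩

amp(|b₁b₂…⟩) = product of the factor amplitudes for bits b₁, b₂, …; only kets whose every factor amplitude is nonzero survive.
|000⟩: (-0.04569)(-0.5301)(0.1951) = 0.004725
|001⟩: (-0.04569)(-0.5301)(-0.07565 + 0.9779i) = (-0.001832 + 0.02369i)
|010⟩: (-0.04569)(0.2381 - 0.8138i)(0.1951) = (-0.002122 + 0.007254i)
|011⟩: (-0.04569)(0.2381 - 0.8138i)(-0.07565 + 0.9779i) = (-0.03554 - 0.01345i)
|100⟩: (0.999)(-0.5301)(0.1951) = -0.1033
|101⟩: (0.999)(-0.5301)(-0.07565 + 0.9779i) = (0.04006 - 0.5179i)
|110⟩: (0.999)(0.2381 - 0.8138i)(0.1951) = (0.04641 - 0.1586i)
|111⟩: (0.999)(0.2381 - 0.8138i)(-0.07565 + 0.9779i) = (0.777 + 0.2941i)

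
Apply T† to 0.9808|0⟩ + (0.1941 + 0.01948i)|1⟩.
0.9808|0⟩ + (0.151 - 0.1235i)|1⟩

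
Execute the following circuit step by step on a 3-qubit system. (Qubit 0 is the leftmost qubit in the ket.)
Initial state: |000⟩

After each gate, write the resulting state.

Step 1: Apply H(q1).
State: 1/√2|000⟩ + 1/√2|010⟩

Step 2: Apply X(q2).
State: 1/√2|001⟩ + 1/√2|011⟩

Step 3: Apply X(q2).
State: 1/√2|000⟩ + 1/√2|010⟩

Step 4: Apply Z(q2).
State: 1/√2|000⟩ + 1/√2|010⟩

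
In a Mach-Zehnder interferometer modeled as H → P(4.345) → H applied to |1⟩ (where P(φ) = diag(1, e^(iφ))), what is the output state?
(0.6796 + 0.4666i)|0⟩ + (0.3204 - 0.4666i)|1⟩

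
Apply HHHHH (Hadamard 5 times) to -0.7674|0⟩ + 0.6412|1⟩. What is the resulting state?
-0.08924|0⟩ - 0.996|1⟩

H² = I, so H^5 = H: a single Hadamard. With (a, b) = (-0.7674, 0.6412), H gives ((a + b)/√2, (a − b)/√2) = (-0.08924, -0.996).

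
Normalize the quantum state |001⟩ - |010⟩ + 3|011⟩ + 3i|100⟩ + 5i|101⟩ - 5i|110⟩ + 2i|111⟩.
0.1162|001⟩ - 0.1162|010⟩ + 0.3487|011⟩ + 0.3487i|100⟩ + 0.5812i|101⟩ - 0.5812i|110⟩ + 0.2325i|111⟩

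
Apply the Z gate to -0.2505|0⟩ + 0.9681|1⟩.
-0.2505|0⟩ - 0.9681|1⟩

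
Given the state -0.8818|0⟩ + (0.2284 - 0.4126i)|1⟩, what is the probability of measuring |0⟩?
0.7776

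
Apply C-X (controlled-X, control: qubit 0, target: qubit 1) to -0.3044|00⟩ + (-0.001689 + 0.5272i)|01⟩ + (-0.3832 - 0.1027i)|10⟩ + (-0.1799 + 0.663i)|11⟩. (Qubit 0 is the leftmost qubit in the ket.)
-0.3044|00⟩ + (-0.001689 + 0.5272i)|01⟩ + (-0.1799 + 0.663i)|10⟩ + (-0.3832 - 0.1027i)|11⟩

C-X leaves the control-|0⟩ kets |00⟩, |01⟩ unchanged and applies X to qubit 1 on the control-|1⟩ pair (|10⟩, |11⟩).
X = [[0, 1], [1, 0]].
With a = amp(|10⟩) = (-0.3832 - 0.1027i) and b = amp(|11⟩) = (-0.1799 + 0.663i):
new amp(|10⟩) = (1)·b = (-0.1799 + 0.663i)
new amp(|11⟩) = (1)·a = (-0.3832 - 0.1027i)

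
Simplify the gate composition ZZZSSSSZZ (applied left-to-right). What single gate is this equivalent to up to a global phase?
Z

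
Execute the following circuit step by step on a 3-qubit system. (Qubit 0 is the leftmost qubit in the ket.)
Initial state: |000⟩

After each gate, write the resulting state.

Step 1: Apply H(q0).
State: 1/√2|000⟩ + 1/√2|100⟩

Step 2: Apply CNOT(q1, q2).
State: 1/√2|000⟩ + 1/√2|100⟩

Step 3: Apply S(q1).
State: 1/√2|000⟩ + 1/√2|100⟩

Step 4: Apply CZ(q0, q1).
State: 1/√2|000⟩ + 1/√2|100⟩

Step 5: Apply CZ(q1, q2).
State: 1/√2|000⟩ + 1/√2|100⟩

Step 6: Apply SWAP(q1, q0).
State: 1/√2|000⟩ + 1/√2|010⟩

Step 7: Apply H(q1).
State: |000⟩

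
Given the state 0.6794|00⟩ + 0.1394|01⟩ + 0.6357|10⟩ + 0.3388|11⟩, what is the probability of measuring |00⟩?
0.4616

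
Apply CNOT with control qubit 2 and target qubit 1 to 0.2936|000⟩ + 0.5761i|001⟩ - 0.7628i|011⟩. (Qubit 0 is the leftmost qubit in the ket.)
0.2936|000⟩ - 0.7628i|001⟩ + 0.5761i|011⟩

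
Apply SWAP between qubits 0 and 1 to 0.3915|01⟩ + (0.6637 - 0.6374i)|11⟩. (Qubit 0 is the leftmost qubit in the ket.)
0.3915|10⟩ + (0.6637 - 0.6374i)|11⟩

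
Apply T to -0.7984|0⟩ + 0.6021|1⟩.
-0.7984|0⟩ + (0.4257 + 0.4257i)|1⟩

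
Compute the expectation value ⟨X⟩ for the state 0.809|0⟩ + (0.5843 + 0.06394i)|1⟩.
0.9454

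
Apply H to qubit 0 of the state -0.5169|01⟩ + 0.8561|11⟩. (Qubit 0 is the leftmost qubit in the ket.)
0.2399|01⟩ - 0.9709|11⟩

H on qubit 0 mixes each pair of kets that differ only in qubit 0: amplitudes (a, b) of (|…0…⟩, |…1…⟩) become ((a + b)/√2, (a − b)/√2). Kets absent from the input have amplitude 0.
(|01⟩, |11⟩): (a, b) = (-0.5169, 0.8561) → (0.2399, -0.9709)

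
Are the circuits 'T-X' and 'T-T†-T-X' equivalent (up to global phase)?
Yes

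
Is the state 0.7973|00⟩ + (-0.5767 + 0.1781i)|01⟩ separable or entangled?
Separable

Writing the state as a|00⟩ + b|01⟩ + c|10⟩ + d|11⟩, it is a product state iff ad − bc = 0.
Here (a, b, c, d) = (0.7973, (-0.5767 + 0.1781i), 0, 0): ad − bc = (0.7973)(0) − (-0.5767 + 0.1781i)(0) = 0, so the state is separable.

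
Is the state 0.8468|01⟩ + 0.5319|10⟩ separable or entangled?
Entangled

Writing the state as a|00⟩ + b|01⟩ + c|10⟩ + d|11⟩, it is a product state iff ad − bc = 0.
Here (a, b, c, d) = (0, 0.8468, 0.5319, 0): ad − bc = (0)(0) − (0.8468)(0.5319) = -0.4504 ≠ 0, so the state is entangled.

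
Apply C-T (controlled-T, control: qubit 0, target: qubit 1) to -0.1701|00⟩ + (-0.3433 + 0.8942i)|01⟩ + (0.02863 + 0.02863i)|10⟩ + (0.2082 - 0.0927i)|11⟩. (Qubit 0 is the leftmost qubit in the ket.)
-0.1701|00⟩ + (-0.3433 + 0.8942i)|01⟩ + (0.02863 + 0.02863i)|10⟩ + (0.2128 + 0.08167i)|11⟩

C-T leaves the control-|0⟩ kets |00⟩, |01⟩ unchanged and applies T to qubit 1 on the control-|1⟩ pair (|10⟩, |11⟩).
T = [[1, 0], [0, (1/√2 + (1/√2)i)]].
With a = amp(|10⟩) = (0.02863 + 0.02863i) and b = amp(|11⟩) = (0.2082 - 0.0927i):
new amp(|10⟩) = (1)·a = (0.02863 + 0.02863i)
new amp(|11⟩) = (1/√2 + (1/√2)i)·b = (0.2128 + 0.08167i)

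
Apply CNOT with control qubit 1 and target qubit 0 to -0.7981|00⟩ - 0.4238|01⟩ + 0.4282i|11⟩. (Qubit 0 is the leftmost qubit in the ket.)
-0.7981|00⟩ + 0.4282i|01⟩ - 0.4238|11⟩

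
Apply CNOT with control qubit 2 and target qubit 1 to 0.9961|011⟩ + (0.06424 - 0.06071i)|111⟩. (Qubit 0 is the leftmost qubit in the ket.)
0.9961|001⟩ + (0.06424 - 0.06071i)|101⟩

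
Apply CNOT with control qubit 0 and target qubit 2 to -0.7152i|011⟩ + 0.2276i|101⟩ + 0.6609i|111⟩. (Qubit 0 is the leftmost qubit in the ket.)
-0.7152i|011⟩ + 0.2276i|100⟩ + 0.6609i|110⟩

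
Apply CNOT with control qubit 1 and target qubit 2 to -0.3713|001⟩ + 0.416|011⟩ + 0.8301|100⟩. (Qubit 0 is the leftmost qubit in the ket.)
-0.3713|001⟩ + 0.416|010⟩ + 0.8301|100⟩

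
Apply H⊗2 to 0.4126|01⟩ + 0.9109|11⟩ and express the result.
0.6618|00⟩ - 0.6618|01⟩ - 0.2492|10⟩ + 0.2492|11⟩

H⊗2 gives amp(|y⟩) = (1/2) Σ_x (−1)^(x·y) amp(|x⟩), where x·y is the number of positions in which both x and y have a 1.
|00⟩: (0.4126 + 0.9109)/2 = 0.6618
|01⟩: (-0.4126 - 0.9109)/2 = -0.6618
|10⟩: (0.4126 - 0.9109)/2 = -0.2492
|11⟩: (-0.4126 + 0.9109)/2 = 0.2492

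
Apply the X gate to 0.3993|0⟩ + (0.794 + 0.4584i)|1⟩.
(0.794 + 0.4584i)|0⟩ + 0.3993|1⟩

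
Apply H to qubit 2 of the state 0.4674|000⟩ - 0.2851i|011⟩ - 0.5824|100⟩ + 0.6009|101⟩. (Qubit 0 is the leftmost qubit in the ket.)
0.3305|000⟩ + 0.3305|001⟩ - 0.2016i|010⟩ + 0.2016i|011⟩ + 0.01308|100⟩ - 0.8367|101⟩

H on qubit 2 mixes each pair of kets that differ only in qubit 2: amplitudes (a, b) of (|…0…⟩, |…1…⟩) become ((a + b)/√2, (a − b)/√2). Kets absent from the input have amplitude 0.
(|000⟩, |001⟩): (a, b) = (0.4674, 0) → (0.3305, 0.3305)
(|010⟩, |011⟩): (a, b) = (0, -0.2851i) → (-0.2016i, 0.2016i)
(|100⟩, |101⟩): (a, b) = (-0.5824, 0.6009) → (0.01308, -0.8367)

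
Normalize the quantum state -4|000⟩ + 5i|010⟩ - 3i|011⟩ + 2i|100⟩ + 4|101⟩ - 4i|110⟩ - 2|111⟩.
-0.4216|000⟩ + 0.527i|010⟩ - 0.3162i|011⟩ + 0.2108i|100⟩ + 0.4216|101⟩ - 0.4216i|110⟩ - 0.2108|111⟩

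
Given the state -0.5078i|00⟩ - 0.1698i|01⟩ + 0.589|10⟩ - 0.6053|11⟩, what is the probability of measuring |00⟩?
0.2579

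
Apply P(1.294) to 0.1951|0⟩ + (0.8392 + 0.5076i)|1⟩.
0.1951|0⟩ + (-0.2589 + 0.946i)|1⟩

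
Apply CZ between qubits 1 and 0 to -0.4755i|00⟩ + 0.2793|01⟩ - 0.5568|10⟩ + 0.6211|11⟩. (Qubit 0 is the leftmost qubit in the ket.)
-0.4755i|00⟩ + 0.2793|01⟩ - 0.5568|10⟩ - 0.6211|11⟩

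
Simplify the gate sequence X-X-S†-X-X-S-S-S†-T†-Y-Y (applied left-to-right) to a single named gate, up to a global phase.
T†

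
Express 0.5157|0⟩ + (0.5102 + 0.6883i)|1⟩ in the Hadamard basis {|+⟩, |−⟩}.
(0.7254 + 0.4867i)|+⟩ + (0.003889 - 0.4867i)|−⟩

With |ψ⟩ = α|0⟩ + β|1⟩, the Hadamard-basis coefficients are ⟨+|ψ⟩ = (α + β)/√2 and ⟨−|ψ⟩ = (α − β)/√2.
Here α = 0.5157, β = (0.5102 + 0.6883i): (α + β)/√2 = (0.7254 + 0.4867i), (α − β)/√2 = (0.003889 - 0.4867i).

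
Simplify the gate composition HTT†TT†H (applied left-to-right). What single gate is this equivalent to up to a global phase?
I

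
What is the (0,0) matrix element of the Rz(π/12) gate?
(0.9914 - 0.1305i)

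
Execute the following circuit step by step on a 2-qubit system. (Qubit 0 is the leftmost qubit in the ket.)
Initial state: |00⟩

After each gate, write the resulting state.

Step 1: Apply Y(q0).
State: i|10⟩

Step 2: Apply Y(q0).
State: |00⟩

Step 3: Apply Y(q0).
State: i|10⟩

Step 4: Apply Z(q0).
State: -i|10⟩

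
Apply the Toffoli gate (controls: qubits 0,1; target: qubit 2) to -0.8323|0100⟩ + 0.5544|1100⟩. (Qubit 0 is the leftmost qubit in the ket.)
-0.8323|0100⟩ + 0.5544|1110⟩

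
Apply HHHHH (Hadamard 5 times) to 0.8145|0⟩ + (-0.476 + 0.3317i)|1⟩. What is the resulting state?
(0.2394 + 0.2345i)|0⟩ + (0.9125 - 0.2345i)|1⟩

H² = I, so H^5 = H: a single Hadamard. With (a, b) = (0.8145, (-0.476 + 0.3317i)), H gives ((a + b)/√2, (a − b)/√2) = ((0.2394 + 0.2345i), (0.9125 - 0.2345i)).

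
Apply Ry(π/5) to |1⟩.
-0.309|0⟩ + 0.9511|1⟩

Ry(π/5) = [[cos(θ/2), −sin(θ/2)], [sin(θ/2), cos(θ/2)]]; θ = π/5, cos(θ/2) ≈ 0.951057, sin(θ/2) ≈ 0.309017.
With a = amp(|0⟩) = 0 and b = amp(|1⟩) = 1:
new amp(|0⟩) = (0.951057)·a + (-0.309017)·b = -0.309
new amp(|1⟩) = (0.309017)·a + (0.951057)·b = 0.9511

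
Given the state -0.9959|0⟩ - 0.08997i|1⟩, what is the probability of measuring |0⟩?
0.9918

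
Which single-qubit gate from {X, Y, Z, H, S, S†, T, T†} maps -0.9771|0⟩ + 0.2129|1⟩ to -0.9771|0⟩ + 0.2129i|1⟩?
S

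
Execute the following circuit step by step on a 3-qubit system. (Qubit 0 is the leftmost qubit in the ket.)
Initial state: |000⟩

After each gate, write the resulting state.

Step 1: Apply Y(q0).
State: i|100⟩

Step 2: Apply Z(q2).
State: i|100⟩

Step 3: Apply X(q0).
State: i|000⟩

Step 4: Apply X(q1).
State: i|010⟩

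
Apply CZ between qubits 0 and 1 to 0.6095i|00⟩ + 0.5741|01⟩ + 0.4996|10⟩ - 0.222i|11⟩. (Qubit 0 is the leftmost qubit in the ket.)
0.6095i|00⟩ + 0.5741|01⟩ + 0.4996|10⟩ + 0.222i|11⟩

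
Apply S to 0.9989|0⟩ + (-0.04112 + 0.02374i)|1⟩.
0.9989|0⟩ + (-0.02374 - 0.04112i)|1⟩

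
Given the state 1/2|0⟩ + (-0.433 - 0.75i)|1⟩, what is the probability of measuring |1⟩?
0.75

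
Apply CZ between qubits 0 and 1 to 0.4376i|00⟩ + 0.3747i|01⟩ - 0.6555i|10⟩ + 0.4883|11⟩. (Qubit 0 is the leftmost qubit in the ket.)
0.4376i|00⟩ + 0.3747i|01⟩ - 0.6555i|10⟩ - 0.4883|11⟩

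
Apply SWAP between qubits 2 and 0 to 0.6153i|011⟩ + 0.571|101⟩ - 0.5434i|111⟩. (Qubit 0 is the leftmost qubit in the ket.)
0.571|101⟩ + 0.6153i|110⟩ - 0.5434i|111⟩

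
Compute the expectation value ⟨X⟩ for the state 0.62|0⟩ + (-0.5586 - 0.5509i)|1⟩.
-0.6927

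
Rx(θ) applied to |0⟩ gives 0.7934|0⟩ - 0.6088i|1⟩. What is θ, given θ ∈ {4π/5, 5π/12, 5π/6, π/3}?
5π/12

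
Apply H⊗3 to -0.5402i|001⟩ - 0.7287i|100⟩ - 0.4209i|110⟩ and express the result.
-0.5974i|000⟩ - 0.2155i|001⟩ - 0.2998i|010⟩ + 0.08217i|011⟩ + 0.2155i|100⟩ + 0.5974i|101⟩ - 0.08217i|110⟩ + 0.2998i|111⟩

H⊗3 gives amp(|y⟩) = (1/2√2) Σ_x (−1)^(x·y) amp(|x⟩), where x·y is the number of positions in which both x and y have a 1.
|000⟩: (-0.5402i - 0.7287i - 0.4209i)/(2√2) = -0.5974i
|001⟩: (0.5402i - 0.7287i - 0.4209i)/(2√2) = -0.2155i
|010⟩: (-0.5402i - 0.7287i + 0.4209i)/(2√2) = -0.2998i
|011⟩: (0.5402i - 0.7287i + 0.4209i)/(2√2) = 0.08217i
|100⟩: (-0.5402i + 0.7287i + 0.4209i)/(2√2) = 0.2155i
|101⟩: (0.5402i + 0.7287i + 0.4209i)/(2√2) = 0.5974i
|110⟩: (-0.5402i + 0.7287i - 0.4209i)/(2√2) = -0.08217i
|111⟩: (0.5402i + 0.7287i - 0.4209i)/(2√2) = 0.2998i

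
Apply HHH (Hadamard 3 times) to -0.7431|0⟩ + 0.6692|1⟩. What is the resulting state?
-0.05226|0⟩ - 0.9986|1⟩

H² = I, so H^3 = H: a single Hadamard. With (a, b) = (-0.7431, 0.6692), H gives ((a + b)/√2, (a − b)/√2) = (-0.05226, -0.9986).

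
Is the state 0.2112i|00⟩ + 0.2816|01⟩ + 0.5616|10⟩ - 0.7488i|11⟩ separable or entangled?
Separable

Writing the state as a|00⟩ + b|01⟩ + c|10⟩ + d|11⟩, it is a product state iff ad − bc = 0.
Here (a, b, c, d) = (0.2112i, 0.2816, 0.5616, -0.7488i): ad − bc = (0.2112i)(-0.7488i) − (0.2816)(0.5616) = 0, so the state is separable.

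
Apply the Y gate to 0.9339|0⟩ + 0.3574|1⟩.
-0.3574i|0⟩ + 0.9339i|1⟩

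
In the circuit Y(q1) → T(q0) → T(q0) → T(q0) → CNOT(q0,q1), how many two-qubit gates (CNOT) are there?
1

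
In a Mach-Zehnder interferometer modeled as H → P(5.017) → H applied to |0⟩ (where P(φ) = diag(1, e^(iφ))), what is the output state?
(0.65 - 0.477i)|0⟩ + (0.35 + 0.477i)|1⟩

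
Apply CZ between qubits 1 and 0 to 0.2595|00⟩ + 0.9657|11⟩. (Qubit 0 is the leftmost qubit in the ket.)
0.2595|00⟩ - 0.9657|11⟩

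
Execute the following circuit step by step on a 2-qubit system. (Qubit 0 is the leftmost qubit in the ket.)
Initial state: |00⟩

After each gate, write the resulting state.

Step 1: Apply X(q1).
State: |01⟩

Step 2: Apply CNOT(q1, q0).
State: |11⟩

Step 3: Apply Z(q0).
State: -|11⟩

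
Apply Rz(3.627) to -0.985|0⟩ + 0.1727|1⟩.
(0.2367 + 0.9561i)|0⟩ + (-0.0415 + 0.1676i)|1⟩

Rz(3.627) = [[e^(−iθ/2), 0], [0, e^(iθ/2)]] with e^(±iθ/2) = cos(θ/2) ± i·sin(θ/2); θ = 3.627, cos(θ/2) ≈ -0.240328, sin(θ/2) ≈ 0.970692.
With a = amp(|0⟩) = -0.985 and b = amp(|1⟩) = 0.1727:
new amp(|0⟩) = (-0.240328 - 0.970692i)·a = (0.2367 + 0.9561i)
new amp(|1⟩) = (-0.240328 + 0.970692i)·b = (-0.0415 + 0.1676i)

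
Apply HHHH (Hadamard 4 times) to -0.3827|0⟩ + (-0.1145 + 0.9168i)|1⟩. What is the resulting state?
-0.3827|0⟩ + (-0.1145 + 0.9168i)|1⟩

H² = I, so an even number of Hadamards cancels: H^4 = I and the state is unchanged.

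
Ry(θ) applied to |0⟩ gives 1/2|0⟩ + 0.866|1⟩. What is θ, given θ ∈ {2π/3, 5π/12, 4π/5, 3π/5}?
2π/3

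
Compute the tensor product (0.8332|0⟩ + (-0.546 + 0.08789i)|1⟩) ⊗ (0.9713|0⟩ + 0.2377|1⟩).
0.8093|00⟩ + 0.1981|01⟩ + (-0.5303 + 0.08537i)|10⟩ + (-0.1298 + 0.02089i)|11⟩

amp(|b₁b₂…⟩) = product of the factor amplitudes for bits b₁, b₂, …; only kets whose every factor amplitude is nonzero survive.
|00⟩: (0.8332)(0.9713) = 0.8093
|01⟩: (0.8332)(0.2377) = 0.1981
|10⟩: (-0.546 + 0.08789i)(0.9713) = (-0.5303 + 0.08537i)
|11⟩: (-0.546 + 0.08789i)(0.2377) = (-0.1298 + 0.02089i)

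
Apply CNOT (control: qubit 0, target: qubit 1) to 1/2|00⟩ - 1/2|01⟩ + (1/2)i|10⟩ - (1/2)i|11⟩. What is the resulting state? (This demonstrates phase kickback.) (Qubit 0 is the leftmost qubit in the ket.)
1/2|00⟩ - 1/2|01⟩ - (1/2)i|10⟩ + (1/2)i|11⟩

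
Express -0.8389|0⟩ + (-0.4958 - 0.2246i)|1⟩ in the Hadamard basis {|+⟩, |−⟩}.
(-0.9438 - 0.1588i)|+⟩ + (-0.2426 + 0.1588i)|−⟩

With |ψ⟩ = α|0⟩ + β|1⟩, the Hadamard-basis coefficients are ⟨+|ψ⟩ = (α + β)/√2 and ⟨−|ψ⟩ = (α − β)/√2.
Here α = -0.8389, β = (-0.4958 - 0.2246i): (α + β)/√2 = (-0.9438 - 0.1588i), (α − β)/√2 = (-0.2426 + 0.1588i).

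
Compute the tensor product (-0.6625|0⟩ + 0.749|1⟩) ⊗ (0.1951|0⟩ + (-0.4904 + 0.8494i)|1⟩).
-0.1293|00⟩ + (0.3249 - 0.5627i)|01⟩ + 0.1461|10⟩ + (-0.3673 + 0.6362i)|11⟩

amp(|b₁b₂…⟩) = product of the factor amplitudes for bits b₁, b₂, …; only kets whose every factor amplitude is nonzero survive.
|00⟩: (-0.6625)(0.1951) = -0.1293
|01⟩: (-0.6625)(-0.4904 + 0.8494i) = (0.3249 - 0.5627i)
|10⟩: (0.749)(0.1951) = 0.1461
|11⟩: (0.749)(-0.4904 + 0.8494i) = (-0.3673 + 0.6362i)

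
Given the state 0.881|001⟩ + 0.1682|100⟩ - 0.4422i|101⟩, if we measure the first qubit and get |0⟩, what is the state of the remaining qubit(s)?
|01⟩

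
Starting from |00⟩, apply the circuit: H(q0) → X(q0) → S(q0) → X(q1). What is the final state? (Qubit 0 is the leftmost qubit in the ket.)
1/√2|01⟩ + (1/√2)i|11⟩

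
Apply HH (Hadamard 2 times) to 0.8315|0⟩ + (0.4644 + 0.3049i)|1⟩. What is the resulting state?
0.8315|0⟩ + (0.4644 + 0.3049i)|1⟩

H² = I, so an even number of Hadamards cancels: H^2 = I and the state is unchanged.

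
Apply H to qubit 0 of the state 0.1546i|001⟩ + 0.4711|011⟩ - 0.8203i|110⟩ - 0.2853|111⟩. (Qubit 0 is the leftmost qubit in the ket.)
0.1093i|001⟩ - 0.58i|010⟩ + 0.1314|011⟩ + 0.1093i|101⟩ + 0.58i|110⟩ + 0.5349|111⟩

H on qubit 0 mixes each pair of kets that differ only in qubit 0: amplitudes (a, b) of (|…0…⟩, |…1…⟩) become ((a + b)/√2, (a − b)/√2). Kets absent from the input have amplitude 0.
(|001⟩, |101⟩): (a, b) = (0.1546i, 0) → (0.1093i, 0.1093i)
(|010⟩, |110⟩): (a, b) = (0, -0.8203i) → (-0.58i, 0.58i)
(|011⟩, |111⟩): (a, b) = (0.4711, -0.2853) → (0.1314, 0.5349)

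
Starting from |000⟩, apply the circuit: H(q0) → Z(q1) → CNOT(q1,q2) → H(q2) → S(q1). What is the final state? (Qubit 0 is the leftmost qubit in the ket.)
1/2|000⟩ + 1/2|001⟩ + 1/2|100⟩ + 1/2|101⟩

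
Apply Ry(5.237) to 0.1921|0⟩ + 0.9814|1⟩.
-0.6567|0⟩ - 0.7542|1⟩

Ry(5.237) = [[cos(θ/2), −sin(θ/2)], [sin(θ/2), cos(θ/2)]]; θ = 5.237, cos(θ/2) ≈ -0.866278, sin(θ/2) ≈ 0.499562.
With a = amp(|0⟩) = 0.1921 and b = amp(|1⟩) = 0.9814:
new amp(|0⟩) = (-0.866278)·a + (-0.499562)·b = -0.6567
new amp(|1⟩) = (0.499562)·a + (-0.866278)·b = -0.7542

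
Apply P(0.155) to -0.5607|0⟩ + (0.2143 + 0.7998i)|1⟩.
-0.5607|0⟩ + (0.08826 + 0.8233i)|1⟩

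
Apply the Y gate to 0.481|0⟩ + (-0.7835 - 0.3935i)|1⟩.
(-0.3935 + 0.7835i)|0⟩ + 0.481i|1⟩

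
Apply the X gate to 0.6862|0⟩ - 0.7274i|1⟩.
-0.7274i|0⟩ + 0.6862|1⟩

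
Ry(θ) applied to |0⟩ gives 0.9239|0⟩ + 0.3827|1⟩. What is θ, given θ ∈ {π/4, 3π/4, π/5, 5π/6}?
π/4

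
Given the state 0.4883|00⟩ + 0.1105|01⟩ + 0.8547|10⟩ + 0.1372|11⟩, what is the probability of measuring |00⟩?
0.2384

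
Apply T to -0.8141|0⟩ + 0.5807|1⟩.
-0.8141|0⟩ + (0.4106 + 0.4106i)|1⟩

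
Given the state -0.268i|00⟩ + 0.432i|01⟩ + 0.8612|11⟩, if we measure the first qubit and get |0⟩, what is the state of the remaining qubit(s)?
-0.5272i|0⟩ + 0.8498i|1⟩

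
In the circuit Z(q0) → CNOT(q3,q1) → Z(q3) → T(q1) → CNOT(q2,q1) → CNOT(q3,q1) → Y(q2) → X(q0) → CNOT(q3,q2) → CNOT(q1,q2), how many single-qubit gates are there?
5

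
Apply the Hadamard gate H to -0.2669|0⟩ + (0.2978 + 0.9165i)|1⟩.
(0.02185 + 0.6481i)|0⟩ + (-0.3993 - 0.6481i)|1⟩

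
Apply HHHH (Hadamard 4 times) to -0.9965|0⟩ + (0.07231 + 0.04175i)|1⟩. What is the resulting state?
-0.9965|0⟩ + (0.07231 + 0.04175i)|1⟩

H² = I, so an even number of Hadamards cancels: H^4 = I and the state is unchanged.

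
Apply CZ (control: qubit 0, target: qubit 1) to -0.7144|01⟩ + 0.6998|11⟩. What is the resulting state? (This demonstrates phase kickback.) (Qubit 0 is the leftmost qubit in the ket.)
-0.7144|01⟩ - 0.6998|11⟩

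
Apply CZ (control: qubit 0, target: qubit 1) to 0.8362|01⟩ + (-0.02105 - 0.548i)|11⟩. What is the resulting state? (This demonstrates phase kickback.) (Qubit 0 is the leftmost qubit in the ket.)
0.8362|01⟩ + (0.02105 + 0.548i)|11⟩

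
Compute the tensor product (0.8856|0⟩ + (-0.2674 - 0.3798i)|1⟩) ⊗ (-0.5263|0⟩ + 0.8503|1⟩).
-0.4661|00⟩ + 0.753|01⟩ + (0.1407 + 0.1999i)|10⟩ + (-0.2274 - 0.3229i)|11⟩

amp(|b₁b₂…⟩) = product of the factor amplitudes for bits b₁, b₂, …; only kets whose every factor amplitude is nonzero survive.
|00⟩: (0.8856)(-0.5263) = -0.4661
|01⟩: (0.8856)(0.8503) = 0.753
|10⟩: (-0.2674 - 0.3798i)(-0.5263) = (0.1407 + 0.1999i)
|11⟩: (-0.2674 - 0.3798i)(0.8503) = (-0.2274 - 0.3229i)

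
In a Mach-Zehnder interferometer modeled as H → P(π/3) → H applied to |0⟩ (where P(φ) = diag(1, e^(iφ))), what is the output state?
(0.75 + 0.433i)|0⟩ + (0.25 - 0.433i)|1⟩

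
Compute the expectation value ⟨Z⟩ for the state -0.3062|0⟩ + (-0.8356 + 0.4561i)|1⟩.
-0.8125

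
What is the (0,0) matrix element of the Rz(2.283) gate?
(0.4162 - 0.9093i)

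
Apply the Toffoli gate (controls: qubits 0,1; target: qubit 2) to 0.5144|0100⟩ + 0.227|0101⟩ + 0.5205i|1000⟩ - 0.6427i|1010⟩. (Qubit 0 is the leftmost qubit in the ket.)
0.5144|0100⟩ + 0.227|0101⟩ + 0.5205i|1000⟩ - 0.6427i|1010⟩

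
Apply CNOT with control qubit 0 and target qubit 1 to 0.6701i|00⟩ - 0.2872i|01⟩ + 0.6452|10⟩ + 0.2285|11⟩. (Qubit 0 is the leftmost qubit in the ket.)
0.6701i|00⟩ - 0.2872i|01⟩ + 0.2285|10⟩ + 0.6452|11⟩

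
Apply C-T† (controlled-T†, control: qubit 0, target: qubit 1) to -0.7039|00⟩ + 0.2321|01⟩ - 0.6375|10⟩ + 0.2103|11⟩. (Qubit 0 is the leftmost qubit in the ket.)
-0.7039|00⟩ + 0.2321|01⟩ - 0.6375|10⟩ + (0.1487 - 0.1487i)|11⟩

C-T† leaves the control-|0⟩ kets |00⟩, |01⟩ unchanged and applies T† to qubit 1 on the control-|1⟩ pair (|10⟩, |11⟩).
T† = [[1, 0], [0, (1/√2 - (1/√2)i)]].
With a = amp(|10⟩) = -0.6375 and b = amp(|11⟩) = 0.2103:
new amp(|10⟩) = (1)·a = -0.6375
new amp(|11⟩) = (1/√2 - (1/√2)i)·b = (0.1487 - 0.1487i)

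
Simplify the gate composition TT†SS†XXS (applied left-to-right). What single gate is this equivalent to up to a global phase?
S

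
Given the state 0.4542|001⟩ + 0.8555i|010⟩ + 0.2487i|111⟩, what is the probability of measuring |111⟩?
0.06185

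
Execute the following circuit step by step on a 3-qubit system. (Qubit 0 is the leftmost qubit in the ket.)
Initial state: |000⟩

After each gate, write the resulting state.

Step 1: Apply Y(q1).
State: i|010⟩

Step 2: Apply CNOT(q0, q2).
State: i|010⟩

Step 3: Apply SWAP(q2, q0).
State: i|010⟩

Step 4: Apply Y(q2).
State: -|011⟩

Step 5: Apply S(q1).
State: -i|011⟩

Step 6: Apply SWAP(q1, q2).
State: -i|011⟩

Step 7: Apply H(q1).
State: -(1/√2)i|001⟩ + (1/√2)i|011⟩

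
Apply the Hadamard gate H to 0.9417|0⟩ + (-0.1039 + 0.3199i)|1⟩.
(0.5924 + 0.2262i)|0⟩ + (0.7394 - 0.2262i)|1⟩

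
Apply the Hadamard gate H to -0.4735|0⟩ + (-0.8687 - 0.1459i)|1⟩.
(-0.9491 - 0.1032i)|0⟩ + (0.2794 + 0.1032i)|1⟩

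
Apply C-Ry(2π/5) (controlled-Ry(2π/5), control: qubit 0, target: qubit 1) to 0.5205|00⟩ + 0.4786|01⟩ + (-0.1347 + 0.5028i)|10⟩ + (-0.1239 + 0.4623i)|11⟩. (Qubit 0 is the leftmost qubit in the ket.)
0.5205|00⟩ + 0.4786|01⟩ + (-0.03615 + 0.135i)|10⟩ + (-0.1794 + 0.6695i)|11⟩

C-Ry(2π/5) leaves the control-|0⟩ kets |00⟩, |01⟩ unchanged and applies Ry(2π/5) to qubit 1 on the control-|1⟩ pair (|10⟩, |11⟩).
Ry(2π/5) = [[cos(θ/2), −sin(θ/2)], [sin(θ/2), cos(θ/2)]]; θ = 2π/5, cos(θ/2) ≈ 0.809017, sin(θ/2) ≈ 0.587785.
With a = amp(|10⟩) = (-0.1347 + 0.5028i) and b = amp(|11⟩) = (-0.1239 + 0.4623i):
new amp(|10⟩) = (0.809017)·a + (-0.587785)·b = (-0.03615 + 0.135i)
new amp(|11⟩) = (0.587785)·a + (0.809017)·b = (-0.1794 + 0.6695i)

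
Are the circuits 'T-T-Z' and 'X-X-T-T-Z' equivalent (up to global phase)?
Yes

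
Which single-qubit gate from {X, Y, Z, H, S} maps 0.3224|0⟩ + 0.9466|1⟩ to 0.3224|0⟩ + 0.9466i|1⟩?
S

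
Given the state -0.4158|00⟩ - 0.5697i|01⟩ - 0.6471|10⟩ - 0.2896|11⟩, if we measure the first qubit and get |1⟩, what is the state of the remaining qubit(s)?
-0.9128|0⟩ - 0.4085|1⟩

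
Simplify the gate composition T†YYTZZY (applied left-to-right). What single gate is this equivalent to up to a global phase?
Y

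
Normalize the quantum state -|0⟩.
-|0⟩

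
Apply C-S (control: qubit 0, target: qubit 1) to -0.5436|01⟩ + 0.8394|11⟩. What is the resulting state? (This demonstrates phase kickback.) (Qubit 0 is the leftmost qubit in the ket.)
-0.5436|01⟩ + 0.8394i|11⟩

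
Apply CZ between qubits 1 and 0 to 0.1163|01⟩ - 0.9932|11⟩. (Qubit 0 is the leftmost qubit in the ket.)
0.1163|01⟩ + 0.9932|11⟩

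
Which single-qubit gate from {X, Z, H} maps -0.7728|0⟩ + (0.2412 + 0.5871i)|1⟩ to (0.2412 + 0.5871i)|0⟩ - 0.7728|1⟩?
X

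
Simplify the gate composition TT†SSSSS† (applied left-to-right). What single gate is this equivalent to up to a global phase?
S†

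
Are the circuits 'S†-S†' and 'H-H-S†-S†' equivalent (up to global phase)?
Yes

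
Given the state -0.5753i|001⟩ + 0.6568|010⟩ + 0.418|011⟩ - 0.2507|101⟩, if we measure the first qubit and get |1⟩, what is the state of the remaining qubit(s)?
-|01⟩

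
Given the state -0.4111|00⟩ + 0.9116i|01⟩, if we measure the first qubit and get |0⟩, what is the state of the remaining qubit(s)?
-0.4111|0⟩ + 0.9116i|1⟩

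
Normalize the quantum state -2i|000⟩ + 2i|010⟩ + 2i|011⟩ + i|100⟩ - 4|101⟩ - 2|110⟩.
-0.3482i|000⟩ + 0.3482i|010⟩ + 0.3482i|011⟩ + 0.1741i|100⟩ - 0.6963|101⟩ - 0.3482|110⟩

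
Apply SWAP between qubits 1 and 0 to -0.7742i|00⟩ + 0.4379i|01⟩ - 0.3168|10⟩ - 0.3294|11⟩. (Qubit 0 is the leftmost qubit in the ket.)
-0.7742i|00⟩ - 0.3168|01⟩ + 0.4379i|10⟩ - 0.3294|11⟩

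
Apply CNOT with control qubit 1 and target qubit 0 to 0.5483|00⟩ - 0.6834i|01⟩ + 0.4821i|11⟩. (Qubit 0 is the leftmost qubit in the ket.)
0.5483|00⟩ + 0.4821i|01⟩ - 0.6834i|11⟩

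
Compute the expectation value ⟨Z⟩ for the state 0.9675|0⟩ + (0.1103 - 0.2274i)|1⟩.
0.8722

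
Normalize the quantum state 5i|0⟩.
i|0⟩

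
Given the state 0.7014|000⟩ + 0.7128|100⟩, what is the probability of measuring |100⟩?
0.5081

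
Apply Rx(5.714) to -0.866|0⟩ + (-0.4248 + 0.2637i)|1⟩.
(0.9052 + 0.1193i)|0⟩ + (0.4077 - 0.009949i)|1⟩

Rx(5.714) = [[cos(θ/2), −i·sin(θ/2)], [−i·sin(θ/2), cos(θ/2)]]; θ = 5.714, cos(θ/2) ≈ -0.959776, sin(θ/2) ≈ 0.280767.
With a = amp(|0⟩) = -0.866 and b = amp(|1⟩) = (-0.4248 + 0.2637i):
new amp(|0⟩) = (-0.959776)·a + (-0.280767i)·b = (0.9052 + 0.1193i)
new amp(|1⟩) = (-0.280767i)·a + (-0.959776)·b = (0.4077 - 0.009949i)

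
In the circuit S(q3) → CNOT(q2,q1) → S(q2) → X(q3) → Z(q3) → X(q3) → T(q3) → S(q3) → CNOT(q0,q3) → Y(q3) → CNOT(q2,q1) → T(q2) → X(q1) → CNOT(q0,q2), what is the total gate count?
14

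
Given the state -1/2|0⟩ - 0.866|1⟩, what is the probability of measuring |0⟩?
1/4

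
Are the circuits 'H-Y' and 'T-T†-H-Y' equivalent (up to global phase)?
Yes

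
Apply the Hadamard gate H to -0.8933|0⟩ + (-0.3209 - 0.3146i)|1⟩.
(-0.8586 - 0.2225i)|0⟩ + (-0.4047 + 0.2225i)|1⟩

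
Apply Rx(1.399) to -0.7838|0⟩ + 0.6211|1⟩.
(-0.5997 - 0.3999i)|0⟩ + (0.4752 + 0.5046i)|1⟩

Rx(1.399) = [[cos(θ/2), −i·sin(θ/2)], [−i·sin(θ/2), cos(θ/2)]]; θ = 1.399, cos(θ/2) ≈ 0.765164, sin(θ/2) ≈ 0.643835.
With a = amp(|0⟩) = -0.7838 and b = amp(|1⟩) = 0.6211:
new amp(|0⟩) = (0.765164)·a + (-0.643835i)·b = (-0.5997 - 0.3999i)
new amp(|1⟩) = (-0.643835i)·a + (0.765164)·b = (0.4752 + 0.5046i)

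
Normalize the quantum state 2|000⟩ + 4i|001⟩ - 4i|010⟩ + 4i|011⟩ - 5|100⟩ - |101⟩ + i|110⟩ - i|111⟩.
0.2236|000⟩ + (1/√5)i|001⟩ - (1/√5)i|010⟩ + (1/√5)i|011⟩ - 0.559|100⟩ - 0.1118|101⟩ + 0.1118i|110⟩ - 0.1118i|111⟩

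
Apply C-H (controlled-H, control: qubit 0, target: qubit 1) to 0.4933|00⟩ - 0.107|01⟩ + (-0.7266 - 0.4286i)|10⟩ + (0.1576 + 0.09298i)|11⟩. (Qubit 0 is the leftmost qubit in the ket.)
0.4933|00⟩ - 0.107|01⟩ + (-0.4023 - 0.2373i)|10⟩ + (-0.6252 - 0.3688i)|11⟩

C-H leaves the control-|0⟩ kets |00⟩, |01⟩ unchanged and applies H to qubit 1 on the control-|1⟩ pair (|10⟩, |11⟩).
H = [[1/√2, 1/√2], [1/√2, -1/√2]].
With a = amp(|10⟩) = (-0.7266 - 0.4286i) and b = amp(|11⟩) = (0.1576 + 0.09298i):
new amp(|10⟩) = (1/√2)·a + (1/√2)·b = (-0.4023 - 0.2373i)
new amp(|11⟩) = (1/√2)·a + (-1/√2)·b = (-0.6252 - 0.3688i)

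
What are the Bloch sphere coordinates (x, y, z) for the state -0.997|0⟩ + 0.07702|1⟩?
(-0.1536, 0, 0.9881)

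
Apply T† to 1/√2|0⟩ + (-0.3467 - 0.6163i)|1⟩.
1/√2|0⟩ + (-0.6809 - 0.1906i)|1⟩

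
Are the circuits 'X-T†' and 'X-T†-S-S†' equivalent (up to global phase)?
Yes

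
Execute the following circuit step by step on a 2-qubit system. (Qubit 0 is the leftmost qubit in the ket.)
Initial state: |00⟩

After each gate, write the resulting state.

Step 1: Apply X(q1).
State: |01⟩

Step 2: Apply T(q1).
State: (1/√2 + (1/√2)i)|01⟩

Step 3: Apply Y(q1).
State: (1/√2 - (1/√2)i)|00⟩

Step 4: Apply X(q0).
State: (1/√2 - (1/√2)i)|10⟩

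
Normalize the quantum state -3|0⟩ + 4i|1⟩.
-0.6|0⟩ + 0.8i|1⟩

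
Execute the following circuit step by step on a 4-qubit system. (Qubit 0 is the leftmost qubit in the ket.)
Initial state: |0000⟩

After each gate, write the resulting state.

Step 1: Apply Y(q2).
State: i|0010⟩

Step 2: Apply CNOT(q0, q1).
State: i|0010⟩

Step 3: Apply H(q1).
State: (1/√2)i|0010⟩ + (1/√2)i|0110⟩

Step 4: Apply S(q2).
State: -1/√2|0010⟩ - 1/√2|0110⟩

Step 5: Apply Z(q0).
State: -1/√2|0010⟩ - 1/√2|0110⟩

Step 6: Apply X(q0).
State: -1/√2|1010⟩ - 1/√2|1110⟩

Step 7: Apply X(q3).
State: -1/√2|1011⟩ - 1/√2|1111⟩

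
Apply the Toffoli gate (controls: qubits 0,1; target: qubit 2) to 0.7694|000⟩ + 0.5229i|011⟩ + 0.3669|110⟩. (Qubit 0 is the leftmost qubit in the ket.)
0.7694|000⟩ + 0.5229i|011⟩ + 0.3669|111⟩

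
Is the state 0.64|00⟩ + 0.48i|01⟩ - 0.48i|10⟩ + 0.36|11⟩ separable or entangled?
Separable

Writing the state as a|00⟩ + b|01⟩ + c|10⟩ + d|11⟩, it is a product state iff ad − bc = 0.
Here (a, b, c, d) = (0.64, 0.48i, -0.48i, 0.36): ad − bc = (0.64)(0.36) − (0.48i)(-0.48i) = 0, so the state is separable.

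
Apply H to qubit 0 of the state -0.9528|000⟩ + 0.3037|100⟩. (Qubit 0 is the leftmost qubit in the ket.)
-0.459|000⟩ - 0.8885|100⟩

H on qubit 0 mixes each pair of kets that differ only in qubit 0: amplitudes (a, b) of (|…0…⟩, |…1…⟩) become ((a + b)/√2, (a − b)/√2). Kets absent from the input have amplitude 0.
(|000⟩, |100⟩): (a, b) = (-0.9528, 0.3037) → (-0.459, -0.8885)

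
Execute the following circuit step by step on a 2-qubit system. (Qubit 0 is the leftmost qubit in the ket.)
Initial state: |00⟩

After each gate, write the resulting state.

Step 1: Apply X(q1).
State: |01⟩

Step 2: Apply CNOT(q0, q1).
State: |01⟩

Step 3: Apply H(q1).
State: 1/√2|00⟩ - 1/√2|01⟩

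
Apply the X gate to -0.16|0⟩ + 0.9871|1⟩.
0.9871|0⟩ - 0.16|1⟩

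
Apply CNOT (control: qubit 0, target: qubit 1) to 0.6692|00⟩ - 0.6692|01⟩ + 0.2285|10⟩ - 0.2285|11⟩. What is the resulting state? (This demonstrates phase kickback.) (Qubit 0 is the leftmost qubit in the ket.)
0.6692|00⟩ - 0.6692|01⟩ - 0.2285|10⟩ + 0.2285|11⟩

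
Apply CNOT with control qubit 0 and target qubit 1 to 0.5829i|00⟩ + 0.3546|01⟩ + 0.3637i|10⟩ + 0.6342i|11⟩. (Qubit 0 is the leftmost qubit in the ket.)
0.5829i|00⟩ + 0.3546|01⟩ + 0.6342i|10⟩ + 0.3637i|11⟩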